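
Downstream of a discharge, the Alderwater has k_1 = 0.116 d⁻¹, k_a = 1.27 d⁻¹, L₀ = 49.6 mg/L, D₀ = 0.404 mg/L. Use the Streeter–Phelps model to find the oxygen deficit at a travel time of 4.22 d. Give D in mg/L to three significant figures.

k_1 L₀/(k_a−k_1) = 0.116×49.6/(1.27−0.116) = 5.754/1.154 = 4.986 mg/L.
e^(−k_1 t) = e^(−0.116×4.220) = 0.6129; e^(−k_a t) = e^(−1.27×4.220) = 0.004704.
D = 4.986 × (0.6129 − 0.004704) + 0.404 × 0.004704 = 3.032 + 0.001900 = 3.034 mg/L.

D ≈ 3.03 mg/L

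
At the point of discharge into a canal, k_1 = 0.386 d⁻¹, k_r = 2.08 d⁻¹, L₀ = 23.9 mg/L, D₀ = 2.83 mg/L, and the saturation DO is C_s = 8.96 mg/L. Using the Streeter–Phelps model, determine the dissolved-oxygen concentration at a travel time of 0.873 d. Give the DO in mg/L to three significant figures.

DO ≈ 5.50 mg/L

k_1 L₀/(k_r−k_1) = 0.386×23.9/(2.08−0.386) = 9.225/1.694 = 5.446 mg/L.
e^(−k_1 t) = e^(−0.386×0.8730) = 0.7139; e^(−k_r t) = e^(−2.08×0.8730) = 0.1627.
D = 5.446 × (0.7139 − 0.1627) + 2.83 × 0.1627 = 3.002 + 0.4604 = 3.462 mg/L.
DO = C_s − D = 8.96 − 3.462 = 5.498 mg/L.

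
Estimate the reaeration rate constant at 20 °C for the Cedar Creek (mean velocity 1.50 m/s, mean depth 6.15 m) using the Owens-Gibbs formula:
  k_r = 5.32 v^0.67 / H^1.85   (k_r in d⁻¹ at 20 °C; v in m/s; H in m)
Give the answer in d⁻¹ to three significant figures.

k_r = 5.32 × 1.50^0.67 / 6.15^1.85 = 5.32 × 1.312 / 28.80 = 0.2424 d⁻¹.

k_r ≈ 0.242 d⁻¹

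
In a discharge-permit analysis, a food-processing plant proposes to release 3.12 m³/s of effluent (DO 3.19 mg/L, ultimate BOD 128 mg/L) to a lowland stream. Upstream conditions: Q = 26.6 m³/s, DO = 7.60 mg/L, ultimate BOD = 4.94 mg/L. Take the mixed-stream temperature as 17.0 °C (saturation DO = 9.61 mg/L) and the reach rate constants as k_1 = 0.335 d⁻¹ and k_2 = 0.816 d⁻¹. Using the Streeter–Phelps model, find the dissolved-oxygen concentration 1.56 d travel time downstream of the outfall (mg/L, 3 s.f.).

DO ≈ 5.02 mg/L

Mixed DO = (26.6×7.60 + 3.12×3.19)/(26.6+3.12) = 212.1/29.72 = 7.137 mg/L.
Mixed L₀ = (26.6×4.94 + 3.12×128)/(29.72) = 530.8/29.72 = 17.86 mg/L.
Initial deficit D₀ = C_s − DO₀ = 9.61 − 7.137 = 2.473 mg/L.
D(1.56) = [0.335×17.86/(0.816−0.335)](e^(−0.335×1.56) − e^(−0.816×1.56)) + 2.473 e^(−0.816×1.56)
= 12.44 × (0.5930 − 0.2800) + 2.473 × 0.2800 = 4.585 mg/L.
DO = 9.61 − 4.585 = 5.025 mg/L.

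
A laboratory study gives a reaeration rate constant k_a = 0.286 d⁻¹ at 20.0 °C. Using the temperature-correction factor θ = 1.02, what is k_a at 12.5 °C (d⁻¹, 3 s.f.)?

k_a ≈ 0.247 d⁻¹

k_a(T₂) = k_a(T₁) · θ^(T₂−T₁) = 0.286 × 1.02^(12.5−20.0)
= 0.286 × 1.02^-7.50 = 0.286 × 0.8620 = 0.2465 d⁻¹.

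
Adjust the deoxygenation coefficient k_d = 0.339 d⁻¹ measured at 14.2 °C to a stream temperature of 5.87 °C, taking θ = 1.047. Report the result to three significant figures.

k_d ≈ 0.231 d⁻¹

k_d(T₂) = k_d(T₁) · θ^(T₂−T₁) = 0.339 × 1.047^(5.87−14.2)
= 0.339 × 1.047^-8.33 = 0.339 × 0.6821 = 0.2312 d⁻¹.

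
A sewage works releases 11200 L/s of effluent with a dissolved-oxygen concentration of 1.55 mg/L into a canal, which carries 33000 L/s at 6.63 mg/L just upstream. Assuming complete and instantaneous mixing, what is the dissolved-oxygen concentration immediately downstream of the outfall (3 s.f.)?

5.34 mg/L

Flow-weighted mixing: C = (Q_r C_r + Q_w C_w)/(Q_r + Q_w)
= (33000×6.63 + 11200×1.55)/(33000 + 11200) = 236200/44200 = 5.343 mg/L.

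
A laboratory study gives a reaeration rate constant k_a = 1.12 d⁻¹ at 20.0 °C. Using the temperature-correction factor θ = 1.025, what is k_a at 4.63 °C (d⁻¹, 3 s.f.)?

k_a ≈ 0.766 d⁻¹

k_a(T₂) = k_a(T₁) · θ^(T₂−T₁) = 1.12 × 1.025^(4.63−20.0)
= 1.12 × 1.025^-15.4 = 1.12 × 0.6842 = 0.7663 d⁻¹.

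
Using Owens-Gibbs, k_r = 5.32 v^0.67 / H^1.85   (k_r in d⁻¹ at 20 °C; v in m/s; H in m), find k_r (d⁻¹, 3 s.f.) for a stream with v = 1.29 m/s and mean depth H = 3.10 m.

k_r = 5.32 × 1.29^0.67 / 3.10^1.85 = 5.32 × 1.186 / 8.110 = 0.7780 d⁻¹.

k_r ≈ 0.778 d⁻¹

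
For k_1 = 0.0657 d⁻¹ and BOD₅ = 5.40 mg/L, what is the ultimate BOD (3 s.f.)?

BOD₅ = L₀(1 − e^(−5k_1)) ⇒ L₀ = BOD₅ / (1 − e^(−5×0.0657))
= 5.40 / (1 − 0.7200) = 5.40 / 0.2800 = 19.29 mg/L.

L₀ ≈ 19.3 mg/L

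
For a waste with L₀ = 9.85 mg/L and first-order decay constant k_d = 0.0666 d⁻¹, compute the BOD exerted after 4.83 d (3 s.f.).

y ≈ 2.71 mg/L

y_t = L₀(1 − e^(−k_d t)) = 9.85 × (1 − e^(−0.0666×4.83))
= 9.85 × (1 − 0.7249) = 9.85 × 0.2751 = 2.709 mg/L.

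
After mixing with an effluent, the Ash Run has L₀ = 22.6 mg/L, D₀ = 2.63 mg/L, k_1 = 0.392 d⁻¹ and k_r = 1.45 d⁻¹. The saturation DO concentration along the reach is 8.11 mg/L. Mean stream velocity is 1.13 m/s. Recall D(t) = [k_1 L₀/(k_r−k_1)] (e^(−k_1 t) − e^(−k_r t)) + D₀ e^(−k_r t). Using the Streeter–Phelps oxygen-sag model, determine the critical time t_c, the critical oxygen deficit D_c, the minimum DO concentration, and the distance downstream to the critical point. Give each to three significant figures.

t_c ≈ 0.880 d; D_c ≈ 4.33 mg/L; min DO ≈ 3.78 mg/L; x_c ≈ 85.9 km

At the critical point dD/dt = 0, so k_1 L₀ e^(−k_1 t) = k_r D. Substituting D(t) from the Streeter–Phelps equation and solving for t gives
t_c = ln[(k_r/k_1)(1 − D₀(k_r−k_1)/(k_1 L₀))] / (k_r−k_1).
Here k_r−k_1 = 1.058 d⁻¹ and 1 − D₀(k_r−k_1)/(k_1 L₀) = 1 − 2.63×1.058/(0.392×22.6) = 0.6859, so
t_c = ln(3.699 × 0.6859) / 1.058 = 0.9311 / 1.058 = 0.8800 d.
D_c = (k_1/k_r) L₀ e^(−k_1 t_c) = (0.392/1.45) × 22.6 × e^(−0.392×0.8800) = 0.2703 × 22.6 × 0.7082 = 4.327 mg/L.
Minimum DO = C_s − D_c = 8.11 − 4.327 = 3.783 mg/L.
x_c = v t_c = 1.13 m/s × 0.8800 d × 86400 s/d = 85920 m ≈ 85.9 km.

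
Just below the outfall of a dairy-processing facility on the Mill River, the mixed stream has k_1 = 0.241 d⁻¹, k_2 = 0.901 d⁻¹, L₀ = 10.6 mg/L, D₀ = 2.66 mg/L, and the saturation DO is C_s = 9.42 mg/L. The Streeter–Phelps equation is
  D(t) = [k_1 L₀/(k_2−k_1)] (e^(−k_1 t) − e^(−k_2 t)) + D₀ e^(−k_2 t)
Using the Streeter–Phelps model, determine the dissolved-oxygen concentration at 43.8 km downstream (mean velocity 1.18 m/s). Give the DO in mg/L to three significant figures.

DO ≈ 6.75 mg/L

Travel time t = x/v = 43.8 km / (1.18 m/s) = 43800 m / 1.18 m/s = 37120 s = 0.4296 d.
k_1 L₀/(k_2−k_1) = 0.241×10.6/(0.901−0.241) = 2.555/0.6600 = 3.871 mg/L.
e^(−k_1 t) = e^(−0.241×0.4296) = 0.9016; e^(−k_2 t) = e^(−0.901×0.4296) = 0.6790.
D = 3.871 × (0.9016 − 0.6790) + 2.66 × 0.6790 = 0.8616 + 1.806 = 2.668 mg/L.
DO = C_s − D = 9.42 − 2.668 = 6.752 mg/L.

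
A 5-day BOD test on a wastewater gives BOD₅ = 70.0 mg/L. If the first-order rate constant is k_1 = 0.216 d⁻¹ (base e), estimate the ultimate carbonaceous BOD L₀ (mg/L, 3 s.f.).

L₀ ≈ 106 mg/L

BOD₅ = L₀(1 − e^(−5k_1)) ⇒ L₀ = BOD₅ / (1 − e^(−5×0.216))
= 70.0 / (1 − 0.3396) = 70.0 / 0.6604 = 106.0 mg/L.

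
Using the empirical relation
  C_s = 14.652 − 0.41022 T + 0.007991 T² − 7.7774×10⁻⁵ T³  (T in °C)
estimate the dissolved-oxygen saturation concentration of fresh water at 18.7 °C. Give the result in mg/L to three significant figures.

C_s ≈ 9.27 mg/L

C_s = 14.652 − 0.41022×18.7 + 0.007991×18.7² − 7.7774×10⁻⁵×18.7³ = 9.267 mg/L.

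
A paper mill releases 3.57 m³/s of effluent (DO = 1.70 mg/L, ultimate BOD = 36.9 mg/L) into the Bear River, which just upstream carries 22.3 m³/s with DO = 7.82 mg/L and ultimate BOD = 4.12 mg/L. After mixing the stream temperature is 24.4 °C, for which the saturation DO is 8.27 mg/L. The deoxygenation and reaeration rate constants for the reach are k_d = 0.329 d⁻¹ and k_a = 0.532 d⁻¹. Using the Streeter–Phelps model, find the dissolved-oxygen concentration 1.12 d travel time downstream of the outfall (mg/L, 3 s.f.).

Mixed DO = (22.3×7.82 + 3.57×1.70)/(22.3+3.57) = 180.5/25.87 = 6.975 mg/L.
Mixed L₀ = (22.3×4.12 + 3.57×36.9)/(25.87) = 223.6/25.87 = 8.644 mg/L.
Initial deficit D₀ = C_s − DO₀ = 8.27 − 6.975 = 1.295 mg/L.
D(1.12) = [0.329×8.644/(0.532−0.329)](e^(−0.329×1.12) − e^(−0.532×1.12)) + 1.295 e^(−0.532×1.12)
= 14.01 × (0.6918 − 0.5511) + 1.295 × 0.5511 = 2.684 mg/L.
DO = 8.27 − 2.684 = 5.586 mg/L.

DO ≈ 5.59 mg/L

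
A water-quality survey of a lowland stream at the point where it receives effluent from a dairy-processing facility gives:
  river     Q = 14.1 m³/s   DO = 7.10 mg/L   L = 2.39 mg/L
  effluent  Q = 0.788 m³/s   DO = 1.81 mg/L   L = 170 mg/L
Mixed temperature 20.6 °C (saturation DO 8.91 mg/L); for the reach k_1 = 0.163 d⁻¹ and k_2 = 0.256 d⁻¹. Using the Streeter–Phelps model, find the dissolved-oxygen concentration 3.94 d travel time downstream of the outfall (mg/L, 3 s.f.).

DO ≈ 4.96 mg/L

Mixed DO = (14.1×7.10 + 0.788×1.81)/(14.1+0.788) = 101.5/14.89 = 6.820 mg/L.
Mixed L₀ = (14.1×2.39 + 0.788×170)/(14.89) = 167.7/14.89 = 11.26 mg/L.
Initial deficit D₀ = C_s − DO₀ = 8.91 − 6.820 = 2.090 mg/L.
D(3.94) = [0.163×11.26/(0.256−0.163)](e^(−0.163×3.94) − e^(−0.256×3.94)) + 2.090 e^(−0.256×3.94)
= 19.74 × (0.5261 − 0.3647) + 2.090 × 0.3647 = 3.948 mg/L.
DO = 8.91 − 3.948 = 4.962 mg/L.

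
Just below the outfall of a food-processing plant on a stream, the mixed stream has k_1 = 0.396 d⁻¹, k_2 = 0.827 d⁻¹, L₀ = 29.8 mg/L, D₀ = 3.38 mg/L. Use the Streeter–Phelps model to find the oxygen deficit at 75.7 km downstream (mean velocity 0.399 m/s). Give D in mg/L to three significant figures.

D ≈ 7.57 mg/L

Travel time t = x/v = 75.7 km / (0.399 m/s) = 75700 m / 0.399 m/s = 189700 s = 2.196 d.
k_1 L₀/(k_2−k_1) = 0.396×29.8/(0.827−0.396) = 11.80/0.4310 = 27.38 mg/L.
e^(−k_1 t) = e^(−0.396×2.196) = 0.4191; e^(−k_2 t) = e^(−0.827×2.196) = 0.1627.
D = 27.38 × (0.4191 − 0.1627) + 3.38 × 0.1627 = 7.022 + 0.5498 = 7.572 mg/L.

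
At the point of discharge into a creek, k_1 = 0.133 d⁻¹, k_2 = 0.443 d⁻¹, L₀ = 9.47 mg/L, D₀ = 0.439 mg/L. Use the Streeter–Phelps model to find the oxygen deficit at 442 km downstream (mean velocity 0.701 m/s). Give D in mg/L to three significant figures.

Travel time t = x/v = 442 km / (0.701 m/s) = 442000 m / 0.701 m/s = 630500 s = 7.298 d.
k_1 L₀/(k_2−k_1) = 0.133×9.47/(0.443−0.133) = 1.260/0.3100 = 4.063 mg/L.
e^(−k_1 t) = e^(−0.133×7.298) = 0.3789; e^(−k_2 t) = e^(−0.443×7.298) = 0.03944.
D = 4.063 × (0.3789 − 0.03944) + 0.439 × 0.03944 = 1.379 + 0.01732 = 1.396 mg/L.

D ≈ 1.40 mg/L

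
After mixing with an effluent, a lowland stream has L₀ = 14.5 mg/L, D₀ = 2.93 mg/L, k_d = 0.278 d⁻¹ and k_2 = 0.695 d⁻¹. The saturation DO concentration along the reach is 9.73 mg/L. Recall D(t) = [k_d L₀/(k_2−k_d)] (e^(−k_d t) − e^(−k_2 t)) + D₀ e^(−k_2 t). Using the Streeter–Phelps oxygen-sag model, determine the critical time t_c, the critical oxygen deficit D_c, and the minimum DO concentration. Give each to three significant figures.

t_c ≈ 1.33 d; D_c ≈ 4.01 mg/L; min DO ≈ 5.72 mg/L

With k_2/k_d = 2.500 and 1 − D₀(k_2−k_d)/(k_d L₀) = 0.6969,
t_c = ln(2.500 × 0.6969) / (0.695 − 0.278) = ln(1.742) / 0.4170 = 0.5552/0.4170 = 1.331 d.
D_c = (k_d/k_2) L₀ e^(−k_d t_c) = (0.278/0.695) × 14.5 × e^(−0.278×1.331) = 0.4000 × 14.5 × 0.6907 = 4.006 mg/L.
Minimum DO = C_s − D_c = 9.73 − 4.006 = 5.724 mg/L.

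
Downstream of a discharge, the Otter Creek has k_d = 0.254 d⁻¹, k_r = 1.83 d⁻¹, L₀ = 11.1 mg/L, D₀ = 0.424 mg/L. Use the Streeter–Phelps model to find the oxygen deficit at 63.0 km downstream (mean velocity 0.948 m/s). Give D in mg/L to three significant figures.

D ≈ 1.14 mg/L

Travel time t = x/v = 63.0 km / (0.948 m/s) = 63000 m / 0.948 m/s = 66460 s = 0.7692 d.
k_d L₀/(k_r−k_d) = 0.254×11.1/(1.83−0.254) = 2.819/1.576 = 1.789 mg/L.
e^(−k_d t) = e^(−0.254×0.7692) = 0.8225; e^(−k_r t) = e^(−1.83×0.7692) = 0.2447.
D = 1.789 × (0.8225 − 0.2447) + 0.424 × 0.2447 = 1.034 + 0.1038 = 1.137 mg/L.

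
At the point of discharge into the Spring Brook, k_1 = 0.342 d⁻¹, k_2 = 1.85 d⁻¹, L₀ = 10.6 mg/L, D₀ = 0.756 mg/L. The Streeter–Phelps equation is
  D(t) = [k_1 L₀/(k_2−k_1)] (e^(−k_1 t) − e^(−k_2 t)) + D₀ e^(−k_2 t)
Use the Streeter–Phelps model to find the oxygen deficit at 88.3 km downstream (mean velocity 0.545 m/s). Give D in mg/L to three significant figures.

Travel time t = x/v = 88.3 km / (0.545 m/s) = 88300 m / 0.545 m/s = 162000 s = 1.875 d.
k_1 L₀/(k_2−k_1) = 0.342×10.6/(1.85−0.342) = 3.625/1.508 = 2.404 mg/L.
e^(−k_1 t) = e^(−0.342×1.875) = 0.5266; e^(−k_2 t) = e^(−1.85×1.875) = 0.03114.
D = 2.404 × (0.5266 − 0.03114) + 0.756 × 0.03114 = 1.191 + 0.02354 = 1.215 mg/L.

D ≈ 1.21 mg/L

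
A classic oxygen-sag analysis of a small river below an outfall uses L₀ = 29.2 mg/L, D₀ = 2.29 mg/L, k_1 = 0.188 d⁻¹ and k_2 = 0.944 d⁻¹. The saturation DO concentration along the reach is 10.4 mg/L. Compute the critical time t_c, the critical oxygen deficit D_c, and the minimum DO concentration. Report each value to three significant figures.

t_c ≈ 1.63 d; D_c ≈ 4.28 mg/L; min DO ≈ 6.12 mg/L

With k_2/k_1 = 5.021 and 1 − D₀(k_2−k_1)/(k_1 L₀) = 0.6846,
t_c = ln(5.021 × 0.6846) / (0.944 − 0.188) = ln(3.438) / 0.7560 = 1.235/0.7560 = 1.633 d.
D_c = (k_1/k_2) L₀ e^(−k_1 t_c) = (0.188/0.944) × 29.2 × e^(−0.188×1.633) = 0.1992 × 29.2 × 0.7356 = 4.278 mg/L.
Minimum DO = C_s − D_c = 10.4 − 4.278 = 6.122 mg/L.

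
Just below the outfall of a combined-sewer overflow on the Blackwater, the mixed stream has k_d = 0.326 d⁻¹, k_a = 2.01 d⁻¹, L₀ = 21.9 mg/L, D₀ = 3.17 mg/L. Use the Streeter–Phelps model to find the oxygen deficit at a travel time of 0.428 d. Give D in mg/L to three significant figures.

k_d L₀/(k_a−k_d) = 0.326×21.9/(2.01−0.326) = 7.139/1.684 = 4.240 mg/L.
e^(−k_d t) = e^(−0.326×0.4280) = 0.8698; e^(−k_a t) = e^(−2.01×0.4280) = 0.4230.
D = 4.240 × (0.8698 − 0.4230) + 3.17 × 0.4230 = 1.894 + 1.341 = 3.235 mg/L.

D ≈ 3.23 mg/L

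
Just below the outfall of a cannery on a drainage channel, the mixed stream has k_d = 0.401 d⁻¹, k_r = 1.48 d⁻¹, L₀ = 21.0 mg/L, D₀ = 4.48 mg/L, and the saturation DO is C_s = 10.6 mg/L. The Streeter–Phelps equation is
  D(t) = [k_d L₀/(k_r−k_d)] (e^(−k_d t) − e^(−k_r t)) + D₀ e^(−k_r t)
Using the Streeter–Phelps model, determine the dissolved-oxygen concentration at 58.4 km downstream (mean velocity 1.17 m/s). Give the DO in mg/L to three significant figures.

DO ≈ 5.82 mg/L

Travel time t = x/v = 58.4 km / (1.17 m/s) = 58400 m / 1.17 m/s = 49910 s = 0.5777 d.
k_d L₀/(k_r−k_d) = 0.401×21.0/(1.48−0.401) = 8.421/1.079 = 7.804 mg/L.
e^(−k_d t) = e^(−0.401×0.5777) = 0.7932; e^(−k_r t) = e^(−1.48×0.5777) = 0.4253.
D = 7.804 × (0.7932 − 0.4253) + 4.48 × 0.4253 = 2.872 + 1.905 = 4.777 mg/L.
DO = C_s − D = 10.6 − 4.777 = 5.823 mg/L.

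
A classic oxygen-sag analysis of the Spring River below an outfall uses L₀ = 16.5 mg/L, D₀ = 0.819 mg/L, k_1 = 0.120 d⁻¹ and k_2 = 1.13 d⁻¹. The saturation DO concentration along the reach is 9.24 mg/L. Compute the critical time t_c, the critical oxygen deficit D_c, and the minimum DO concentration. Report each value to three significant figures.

t_c ≈ 1.68 d; D_c ≈ 1.43 mg/L; min DO ≈ 7.81 mg/L

With k_2/k_1 = 9.417 and 1 − D₀(k_2−k_1)/(k_1 L₀) = 0.5822,
t_c = ln(9.417 × 0.5822) / (1.13 − 0.120) = ln(5.483) / 1.010 = 1.702/1.010 = 1.685 d.
L(t_c) = L₀ e^(−k_1 t_c) = 16.5 × 0.8170 = 13.48 mg/L, and at the critical point k_2 D_c = k_1 L, so D_c = (0.120/1.13) × 13.48 = 1.431 mg/L.
Minimum DO = C_s − D_c = 9.24 − 1.431 = 7.809 mg/L.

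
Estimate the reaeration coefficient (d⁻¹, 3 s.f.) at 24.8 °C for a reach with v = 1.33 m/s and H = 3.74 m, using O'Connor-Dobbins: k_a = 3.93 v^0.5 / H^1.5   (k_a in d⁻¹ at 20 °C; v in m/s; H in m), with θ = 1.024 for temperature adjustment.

k_a ≈ 0.702 d⁻¹

k_a(20) = 3.93 × 1.33^0.5 / 3.74^1.5 = 3.93 × 1.153 / 7.233 = 0.6266 d⁻¹.
k_a(24.8) = 0.6266 × 1.024^(24.8−20) = 0.6266 × 1.121 = 0.7022 d⁻¹.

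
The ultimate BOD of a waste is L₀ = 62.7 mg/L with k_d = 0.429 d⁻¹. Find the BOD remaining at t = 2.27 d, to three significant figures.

L_t = L₀ e^(−k_d t) = 62.7 × e^(−0.429×2.27) = 62.7 × 0.3776 = 23.68 mg/L.

L ≈ 23.7 mg/L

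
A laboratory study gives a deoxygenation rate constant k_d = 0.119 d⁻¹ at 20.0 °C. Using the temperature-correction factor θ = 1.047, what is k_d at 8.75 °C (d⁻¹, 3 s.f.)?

k_d ≈ 0.0710 d⁻¹

k_d(T₂) = k_d(T₁) · θ^(T₂−T₁) = 0.119 × 1.047^(8.75−20.0)
= 0.119 × 1.047^-11.2 = 0.119 × 0.5965 = 0.07098 d⁻¹.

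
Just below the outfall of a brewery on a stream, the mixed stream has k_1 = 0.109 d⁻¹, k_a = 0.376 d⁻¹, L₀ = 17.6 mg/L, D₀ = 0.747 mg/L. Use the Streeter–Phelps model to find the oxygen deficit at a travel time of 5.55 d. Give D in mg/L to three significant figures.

k_1 L₀/(k_a−k_1) = 0.109×17.6/(0.376−0.109) = 1.918/0.2670 = 7.185 mg/L.
e^(−k_1 t) = e^(−0.109×5.550) = 0.5461; e^(−k_a t) = e^(−0.376×5.550) = 0.1241.
D = 7.185 × (0.5461 − 0.1241) + 0.747 × 0.1241 = 3.032 + 0.09269 = 3.125 mg/L.

D ≈ 3.12 mg/L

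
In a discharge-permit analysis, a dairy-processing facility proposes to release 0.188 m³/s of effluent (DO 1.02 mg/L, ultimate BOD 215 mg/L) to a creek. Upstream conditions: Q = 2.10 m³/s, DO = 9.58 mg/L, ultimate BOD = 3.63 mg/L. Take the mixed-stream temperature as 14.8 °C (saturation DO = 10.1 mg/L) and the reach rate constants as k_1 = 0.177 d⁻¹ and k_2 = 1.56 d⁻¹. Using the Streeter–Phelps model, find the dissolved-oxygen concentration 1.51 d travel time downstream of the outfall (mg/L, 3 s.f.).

DO ≈ 8.18 mg/L

Mixed DO = (2.10×9.58 + 0.188×1.02)/(2.10+0.188) = 20.31/2.288 = 8.877 mg/L.
Mixed L₀ = (2.10×3.63 + 0.188×215)/(2.288) = 48.04/2.288 = 21.00 mg/L.
Initial deficit D₀ = C_s − DO₀ = 10.1 − 8.877 = 1.223 mg/L.
D(1.51) = [0.177×21.00/(1.56−0.177)](e^(−0.177×1.51) − e^(−1.56×1.51)) + 1.223 e^(−1.56×1.51)
= 2.687 × (0.7655 − 0.09484) + 1.223 × 0.09484 = 1.918 mg/L.
DO = 10.1 − 1.918 = 8.182 mg/L.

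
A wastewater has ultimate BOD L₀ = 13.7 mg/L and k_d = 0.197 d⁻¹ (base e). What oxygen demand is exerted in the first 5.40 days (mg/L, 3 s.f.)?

y ≈ 8.97 mg/L

y_t = L₀(1 − e^(−k_d t)) = 13.7 × (1 − e^(−0.197×5.40))
= 13.7 × (1 − 0.3451) = 13.7 × 0.6549 = 8.972 mg/L.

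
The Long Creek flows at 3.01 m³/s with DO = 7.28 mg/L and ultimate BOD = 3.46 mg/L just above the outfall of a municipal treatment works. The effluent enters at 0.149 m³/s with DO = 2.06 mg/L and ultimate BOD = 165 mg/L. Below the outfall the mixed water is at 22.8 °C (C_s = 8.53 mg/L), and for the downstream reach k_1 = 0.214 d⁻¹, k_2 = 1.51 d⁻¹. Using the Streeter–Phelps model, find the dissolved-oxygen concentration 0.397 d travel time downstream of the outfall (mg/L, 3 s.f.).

DO ≈ 7.03 mg/L

Mixed DO = (3.01×7.28 + 0.149×2.06)/(3.01+0.149) = 22.22/3.159 = 7.034 mg/L.
Mixed L₀ = (3.01×3.46 + 0.149×165)/(3.159) = 35.00/3.159 = 11.08 mg/L.
Initial deficit D₀ = C_s − DO₀ = 8.53 − 7.034 = 1.496 mg/L.
D(0.397) = [0.214×11.08/(1.51−0.214)](e^(−0.214×0.397) − e^(−1.51×0.397)) + 1.496 e^(−1.51×0.397)
= 1.829 × (0.9186 − 0.5491) + 1.496 × 0.5491 = 1.497 mg/L.
DO = 8.53 − 1.497 = 7.033 mg/L.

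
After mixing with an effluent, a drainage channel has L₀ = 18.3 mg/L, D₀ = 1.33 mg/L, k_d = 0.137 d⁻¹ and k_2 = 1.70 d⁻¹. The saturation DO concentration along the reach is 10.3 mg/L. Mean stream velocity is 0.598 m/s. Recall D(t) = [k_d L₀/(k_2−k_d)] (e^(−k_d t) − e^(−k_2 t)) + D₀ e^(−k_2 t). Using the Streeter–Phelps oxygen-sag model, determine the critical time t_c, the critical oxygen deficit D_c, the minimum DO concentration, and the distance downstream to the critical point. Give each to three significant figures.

t_c ≈ 0.481 d; D_c ≈ 1.38 mg/L; min DO ≈ 8.92 mg/L; x_c ≈ 24.8 km

With k_2/k_d = 12.41 and 1 − D₀(k_2−k_d)/(k_d L₀) = 0.1708,
t_c = ln(12.41 × 0.1708) / (1.70 − 0.137) = ln(2.120) / 1.563 = 0.7514/1.563 = 0.4807 d.
L(t_c) = L₀ e^(−k_d t_c) = 18.3 × 0.9363 = 17.13 mg/L, and at the critical point k_2 D_c = k_d L, so D_c = (0.137/1.70) × 17.13 = 1.381 mg/L.
Minimum DO = C_s − D_c = 10.3 − 1.381 = 8.919 mg/L.
x_c = v t_c = 0.598 m/s × 0.4807 d × 86400 s/d = 24840 m ≈ 24.8 km.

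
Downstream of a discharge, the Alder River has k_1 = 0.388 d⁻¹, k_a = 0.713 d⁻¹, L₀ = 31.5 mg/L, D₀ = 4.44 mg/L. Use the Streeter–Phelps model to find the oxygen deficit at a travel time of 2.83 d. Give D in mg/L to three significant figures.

k_1 L₀/(k_a−k_1) = 0.388×31.5/(0.713−0.388) = 12.22/0.3250 = 37.61 mg/L.
e^(−k_1 t) = e^(−0.388×2.830) = 0.3335; e^(−k_a t) = e^(−0.713×2.830) = 0.1329.
D = 37.61 × (0.3335 − 0.1329) + 4.44 × 0.1329 = 7.543 + 0.5903 = 8.133 mg/L.

D ≈ 8.13 mg/L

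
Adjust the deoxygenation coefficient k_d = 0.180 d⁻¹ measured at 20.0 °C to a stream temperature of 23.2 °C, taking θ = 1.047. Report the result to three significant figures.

k_d(T₂) = k_d(T₁) · θ^(T₂−T₁) = 0.180 × 1.047^(23.2−20.0)
= 0.180 × 1.047^3.20 = 0.180 × 1.158 = 0.2085 d⁻¹.

k_d ≈ 0.208 d⁻¹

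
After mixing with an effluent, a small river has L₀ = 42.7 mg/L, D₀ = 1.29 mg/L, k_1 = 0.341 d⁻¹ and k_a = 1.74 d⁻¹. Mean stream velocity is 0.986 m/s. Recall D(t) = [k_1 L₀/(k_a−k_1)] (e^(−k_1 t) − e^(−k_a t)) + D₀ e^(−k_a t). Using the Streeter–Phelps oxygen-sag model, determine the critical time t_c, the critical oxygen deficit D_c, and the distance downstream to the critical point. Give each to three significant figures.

With k_a/k_1 = 5.103 and 1 − D₀(k_a−k_1)/(k_1 L₀) = 0.8761,
t_c = ln(5.103 × 0.8761) / (1.74 − 0.341) = ln(4.470) / 1.399 = 1.497/1.399 = 1.070 d.
L(t_c) = L₀ e^(−k_1 t_c) = 42.7 × 0.6942 = 29.64 mg/L, and at the critical point k_a D_c = k_1 L, so D_c = (0.341/1.74) × 29.64 = 5.809 mg/L.
x_c = v t_c = 0.986 m/s × 1.070 d × 86400 s/d = 91180 m ≈ 91.2 km.

t_c ≈ 1.07 d; D_c ≈ 5.81 mg/L; x_c ≈ 91.2 km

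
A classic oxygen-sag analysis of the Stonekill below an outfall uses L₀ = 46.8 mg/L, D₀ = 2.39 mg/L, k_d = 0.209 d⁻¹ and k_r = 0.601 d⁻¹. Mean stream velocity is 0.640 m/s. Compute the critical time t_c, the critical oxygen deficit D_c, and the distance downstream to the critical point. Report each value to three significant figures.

t_c ≈ 2.44 d; D_c ≈ 9.78 mg/L; x_c ≈ 135 km

At the critical point dD/dt = 0, so k_d L₀ e^(−k_d t) = k_r D. Substituting D(t) from the Streeter–Phelps equation and solving for t gives
t_c = ln[(k_r/k_d)(1 − D₀(k_r−k_d)/(k_d L₀))] / (k_r−k_d).
Here k_r−k_d = 0.3920 d⁻¹ and 1 − D₀(k_r−k_d)/(k_d L₀) = 1 − 2.39×0.3920/(0.209×46.8) = 0.9042, so
t_c = ln(2.876 × 0.9042) / 0.3920 = 0.9556 / 0.3920 = 2.438 d.
L(t_c) = L₀ e^(−k_d t_c) = 46.8 × 0.6008 = 28.12 mg/L, and at the critical point k_r D_c = k_d L, so D_c = (0.209/0.601) × 28.12 = 9.778 mg/L.
x_c = v t_c = 0.640 m/s × 2.438 d × 86400 s/d = 134800 m ≈ 135 km.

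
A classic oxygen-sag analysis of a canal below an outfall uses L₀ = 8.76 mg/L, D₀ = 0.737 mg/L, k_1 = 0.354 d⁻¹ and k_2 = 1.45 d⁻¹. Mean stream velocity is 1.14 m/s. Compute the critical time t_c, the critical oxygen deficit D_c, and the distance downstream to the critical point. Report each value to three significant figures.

t_c ≈ 1.01 d; D_c ≈ 1.50 mg/L; x_c ≈ 99.6 km

t_c = [1/(k_2−k_1)] ln[(k_2/k_1)(1 − D₀(k_2−k_1)/(k_1 L₀))]
= [1/(1.45−0.354)] ln[(1.45/0.354)(1 − 0.737×1.096/(0.354×8.76))]
= (1/1.096) ln[4.096 × 0.7395] = 0.9124 × ln(3.029) = 0.9124 × 1.108 = 1.011 d.
L(t_c) = L₀ e^(−k_1 t_c) = 8.76 × 0.6991 = 6.124 mg/L, and at the critical point k_2 D_c = k_1 L, so D_c = (0.354/1.45) × 6.124 = 1.495 mg/L.
x_c = v t_c = 1.14 m/s × 1.011 d × 86400 s/d = 99600 m ≈ 99.6 km.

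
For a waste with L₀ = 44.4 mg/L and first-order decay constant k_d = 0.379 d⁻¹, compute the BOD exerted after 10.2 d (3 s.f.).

y ≈ 43.5 mg/L

y_t = L₀(1 − e^(−k_d t)) = 44.4 × (1 − e^(−0.379×10.2))
= 44.4 × (1 − 0.02095) = 44.4 × 0.9791 = 43.47 mg/L.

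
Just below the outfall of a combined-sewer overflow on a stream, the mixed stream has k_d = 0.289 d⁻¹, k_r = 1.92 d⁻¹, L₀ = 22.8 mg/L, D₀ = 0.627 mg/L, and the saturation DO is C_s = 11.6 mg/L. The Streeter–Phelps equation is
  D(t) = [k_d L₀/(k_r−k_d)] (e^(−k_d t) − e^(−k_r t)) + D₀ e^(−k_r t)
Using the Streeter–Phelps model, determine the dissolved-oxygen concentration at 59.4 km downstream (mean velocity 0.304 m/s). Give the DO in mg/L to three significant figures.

Travel time t = x/v = 59.4 km / (0.304 m/s) = 59400 m / 0.304 m/s = 195400 s = 2.262 d.
k_d L₀/(k_r−k_d) = 0.289×22.8/(1.92−0.289) = 6.589/1.631 = 4.040 mg/L.
e^(−k_d t) = e^(−0.289×2.262) = 0.5202; e^(−k_r t) = e^(−1.92×2.262) = 0.01301.
D = 4.040 × (0.5202 − 0.01301) + 0.627 × 0.01301 = 2.049 + 0.008157 = 2.057 mg/L.
DO = C_s − D = 11.6 − 2.057 = 9.543 mg/L.

DO ≈ 9.54 mg/L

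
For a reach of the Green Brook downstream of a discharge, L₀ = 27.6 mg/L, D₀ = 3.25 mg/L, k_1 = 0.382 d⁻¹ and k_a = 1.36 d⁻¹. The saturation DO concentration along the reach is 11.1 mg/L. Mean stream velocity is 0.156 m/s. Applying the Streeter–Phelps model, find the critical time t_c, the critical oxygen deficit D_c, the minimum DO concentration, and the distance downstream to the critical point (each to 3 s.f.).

t_c = [1/(k_a−k_1)] ln[(k_a/k_1)(1 − D₀(k_a−k_1)/(k_1 L₀))]
= [1/(1.36−0.382)] ln[(1.36/0.382)(1 − 3.25×0.9780/(0.382×27.6))]
= (1/0.9780) ln[3.560 × 0.6985] = 1.022 × ln(2.487) = 1.022 × 0.9110 = 0.9315 d.
D_c = (k_1/k_a) L₀ e^(−k_1 t_c) = (0.382/1.36) × 27.6 × e^(−0.382×0.9315) = 0.2809 × 27.6 × 0.7006 = 5.431 mg/L.
Minimum DO = C_s − D_c = 11.1 − 5.431 = 5.669 mg/L.
x_c = v t_c = 0.156 m/s × 0.9315 d × 86400 s/d = 12560 m ≈ 12.6 km.

t_c ≈ 0.932 d; D_c ≈ 5.43 mg/L; min DO ≈ 5.67 mg/L; x_c ≈ 12.6 km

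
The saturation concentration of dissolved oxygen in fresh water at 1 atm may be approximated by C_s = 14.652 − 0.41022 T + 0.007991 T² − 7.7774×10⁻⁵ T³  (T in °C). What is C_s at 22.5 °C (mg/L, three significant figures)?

C_s = 14.652 − 0.41022×22.5 + 0.007991×22.5² − 7.7774×10⁻⁵×22.5³ = 8.582 mg/L.

C_s ≈ 8.58 mg/L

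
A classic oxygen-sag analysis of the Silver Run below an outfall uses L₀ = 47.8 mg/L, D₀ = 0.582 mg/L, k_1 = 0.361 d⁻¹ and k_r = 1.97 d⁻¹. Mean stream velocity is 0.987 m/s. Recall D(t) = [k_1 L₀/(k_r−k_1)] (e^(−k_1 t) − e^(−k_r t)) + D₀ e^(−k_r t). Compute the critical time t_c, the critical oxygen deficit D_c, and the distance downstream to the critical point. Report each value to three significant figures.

t_c ≈ 1.02 d; D_c ≈ 6.06 mg/L; x_c ≈ 87.0 km

At the critical point dD/dt = 0, so k_1 L₀ e^(−k_1 t) = k_r D. Substituting D(t) from the Streeter–Phelps equation and solving for t gives
t_c = ln[(k_r/k_1)(1 − D₀(k_r−k_1)/(k_1 L₀))] / (k_r−k_1).
Here k_r−k_1 = 1.609 d⁻¹ and 1 − D₀(k_r−k_1)/(k_1 L₀) = 1 − 0.582×1.609/(0.361×47.8) = 0.9457, so
t_c = ln(5.457 × 0.9457) / 1.609 = 1.641 / 1.609 = 1.020 d.
D_c = (k_1/k_r) L₀ e^(−k_1 t_c) = (0.361/1.97) × 47.8 × e^(−0.361×1.020) = 0.1832 × 47.8 × 0.6920 = 6.061 mg/L.
x_c = v t_c = 0.987 m/s × 1.020 d × 86400 s/d = 86980 m ≈ 87.0 km.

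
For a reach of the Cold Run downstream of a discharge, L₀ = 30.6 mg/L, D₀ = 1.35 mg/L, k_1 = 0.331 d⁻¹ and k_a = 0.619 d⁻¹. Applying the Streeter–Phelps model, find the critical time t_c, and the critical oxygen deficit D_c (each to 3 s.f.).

With k_a/k_1 = 1.870 and 1 − D₀(k_a−k_1)/(k_1 L₀) = 0.9616,
t_c = ln(1.870 × 0.9616) / (0.619 − 0.331) = ln(1.798) / 0.2880 = 0.5868/0.2880 = 2.038 d.
D_c = (k_1/k_a) L₀ e^(−k_1 t_c) = (0.331/0.619) × 30.6 × e^(−0.331×2.038) = 0.5347 × 30.6 × 0.5094 = 8.336 mg/L.

t_c ≈ 2.04 d; D_c ≈ 8.34 mg/L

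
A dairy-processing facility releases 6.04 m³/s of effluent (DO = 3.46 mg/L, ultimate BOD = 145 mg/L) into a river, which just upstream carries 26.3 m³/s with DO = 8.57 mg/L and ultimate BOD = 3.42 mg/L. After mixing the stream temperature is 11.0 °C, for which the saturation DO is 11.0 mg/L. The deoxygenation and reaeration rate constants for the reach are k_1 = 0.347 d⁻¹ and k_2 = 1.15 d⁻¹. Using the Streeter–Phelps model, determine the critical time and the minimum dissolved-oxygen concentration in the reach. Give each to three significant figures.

Mixed DO = (26.3×8.57 + 6.04×3.46)/(26.3+6.04) = 246.3/32.34 = 7.616 mg/L.
Mixed L₀ = (26.3×3.42 + 6.04×145)/(32.34) = 965.7/32.34 = 29.86 mg/L.
Initial deficit D₀ = C_s − DO₀ = 11.0 − 7.616 = 3.384 mg/L.
t_c = (1/0.8030) ln[(1.15/0.347)(1 − 3.384×0.8030/(0.347×29.86))] = 1.245 × ln(2.445) = 1.113 d.
D_c = (0.347/1.15) × 29.86 × e^(−0.347×1.113) = 0.3017 × 29.86 × 0.6795 = 6.123 mg/L.
Minimum DO = 11.0 − 6.123 = 4.877 mg/L.

t_c ≈ 1.11 d; minimum DO ≈ 4.88 mg/L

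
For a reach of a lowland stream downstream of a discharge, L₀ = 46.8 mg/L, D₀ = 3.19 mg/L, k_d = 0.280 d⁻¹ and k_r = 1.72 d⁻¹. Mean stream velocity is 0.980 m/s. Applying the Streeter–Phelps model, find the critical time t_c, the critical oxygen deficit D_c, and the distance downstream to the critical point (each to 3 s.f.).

At the critical point dD/dt = 0, so k_d L₀ e^(−k_d t) = k_r D. Substituting D(t) from the Streeter–Phelps equation and solving for t gives
t_c = ln[(k_r/k_d)(1 − D₀(k_r−k_d)/(k_d L₀))] / (k_r−k_d).
Here k_r−k_d = 1.440 d⁻¹ and 1 − D₀(k_r−k_d)/(k_d L₀) = 1 − 3.19×1.440/(0.280×46.8) = 0.6495, so
t_c = ln(6.143 × 0.6495) / 1.440 = 1.384 / 1.440 = 0.9609 d.
D_c = (k_d/k_r) L₀ e^(−k_d t_c) = (0.280/1.72) × 46.8 × e^(−0.280×0.9609) = 0.1628 × 46.8 × 0.7641 = 5.821 mg/L.
x_c = v t_c = 0.980 m/s × 0.9609 d × 86400 s/d = 81360 m ≈ 81.4 km.

t_c ≈ 0.961 d; D_c ≈ 5.82 mg/L; x_c ≈ 81.4 km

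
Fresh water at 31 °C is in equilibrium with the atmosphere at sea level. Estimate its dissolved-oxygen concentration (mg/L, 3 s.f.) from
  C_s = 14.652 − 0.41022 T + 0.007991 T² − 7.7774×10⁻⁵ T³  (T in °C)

C_s = 14.652 − 0.41022×31 + 0.007991×31² − 7.7774×10⁻⁵×31³ = 7.298 mg/L.

C_s ≈ 7.30 mg/L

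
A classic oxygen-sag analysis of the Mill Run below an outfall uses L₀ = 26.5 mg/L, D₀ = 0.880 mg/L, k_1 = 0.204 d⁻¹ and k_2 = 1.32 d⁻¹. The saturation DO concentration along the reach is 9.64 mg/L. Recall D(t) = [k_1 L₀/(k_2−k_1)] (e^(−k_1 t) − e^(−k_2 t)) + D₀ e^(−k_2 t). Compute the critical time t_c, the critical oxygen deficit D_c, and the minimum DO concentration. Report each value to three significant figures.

t_c ≈ 1.49 d; D_c ≈ 3.02 mg/L; min DO ≈ 6.62 mg/L

With k_2/k_1 = 6.471 and 1 − D₀(k_2−k_1)/(k_1 L₀) = 0.8183,
t_c = ln(6.471 × 0.8183) / (1.32 − 0.204) = ln(5.295) / 1.116 = 1.667/1.116 = 1.494 d.
L(t_c) = L₀ e^(−k_1 t_c) = 26.5 × 0.7374 = 19.54 mg/L, and at the critical point k_2 D_c = k_1 L, so D_c = (0.204/1.32) × 19.54 = 3.020 mg/L.
Minimum DO = C_s − D_c = 9.64 − 3.020 = 6.620 mg/L.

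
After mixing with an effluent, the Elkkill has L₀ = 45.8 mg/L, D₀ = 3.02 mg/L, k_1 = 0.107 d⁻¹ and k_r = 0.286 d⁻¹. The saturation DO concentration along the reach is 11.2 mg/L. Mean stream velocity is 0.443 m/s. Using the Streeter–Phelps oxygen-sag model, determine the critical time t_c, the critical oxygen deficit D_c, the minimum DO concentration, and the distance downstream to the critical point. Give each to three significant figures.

t_c ≈ 4.84 d; D_c ≈ 10.2 mg/L; min DO ≈ 0.991 mg/L; x_c ≈ 185 km

t_c = [1/(k_r−k_1)] ln[(k_r/k_1)(1 − D₀(k_r−k_1)/(k_1 L₀))]
= [1/(0.286−0.107)] ln[(0.286/0.107)(1 − 3.02×0.1790/(0.107×45.8))]
= (1/0.1790) ln[2.673 × 0.8897] = 5.587 × ln(2.378) = 5.587 × 0.8663 = 4.840 d.
L(t_c) = L₀ e^(−k_1 t_c) = 45.8 × 0.5958 = 27.29 mg/L, and at the critical point k_r D_c = k_1 L, so D_c = (0.107/0.286) × 27.29 = 10.21 mg/L.
Minimum DO = C_s − D_c = 11.2 − 10.21 = 0.9908 mg/L.
x_c = v t_c = 0.443 m/s × 4.840 d × 86400 s/d = 185200 m ≈ 185 km.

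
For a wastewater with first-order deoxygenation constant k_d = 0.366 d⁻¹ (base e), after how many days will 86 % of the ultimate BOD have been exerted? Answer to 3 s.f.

y/L₀ = 1 − e^(−k_d t) = 0.86 ⇒ e^(−k_d t) = 0.140
t = −ln(0.140) / 0.366 = 1.966 / 0.366 = 5.372 d.

t ≈ 5.37 d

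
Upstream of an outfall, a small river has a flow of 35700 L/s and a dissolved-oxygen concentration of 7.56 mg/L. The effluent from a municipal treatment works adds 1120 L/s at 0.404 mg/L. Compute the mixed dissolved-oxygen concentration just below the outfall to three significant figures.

Flow-weighted mixing: C = (Q_r C_r + Q_w C_w)/(Q_r + Q_w)
= (35700×7.56 + 1120×0.404)/(35700 + 1120) = 270300/36820 = 7.342 mg/L.

7.34 mg/L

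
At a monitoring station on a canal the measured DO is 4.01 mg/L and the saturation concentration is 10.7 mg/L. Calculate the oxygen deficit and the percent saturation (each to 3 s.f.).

D ≈ 6.69 mg/L; 37.5 % saturation

D = C_s − C = 10.7 − 4.01 = 6.69 mg/L.
% saturation = 4.01/10.7 × 100 = 37.5 %.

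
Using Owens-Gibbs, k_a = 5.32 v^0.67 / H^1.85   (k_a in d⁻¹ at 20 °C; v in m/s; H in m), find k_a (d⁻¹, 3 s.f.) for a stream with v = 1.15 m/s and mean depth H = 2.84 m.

k_a ≈ 0.847 d⁻¹

k_a = 5.32 × 1.15^0.67 / 2.84^1.85 = 5.32 × 1.098 / 6.897 = 0.8471 d⁻¹.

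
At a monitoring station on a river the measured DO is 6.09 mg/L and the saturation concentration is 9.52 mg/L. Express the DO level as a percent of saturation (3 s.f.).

% saturation = C/C_s × 100 = 6.09/9.52 × 100 = 64.0 %.

64.0 % saturation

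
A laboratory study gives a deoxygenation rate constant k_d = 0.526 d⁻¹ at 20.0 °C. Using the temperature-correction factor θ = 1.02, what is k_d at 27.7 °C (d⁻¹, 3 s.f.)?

k_d ≈ 0.613 d⁻¹

k_d(T₂) = k_d(T₁) · θ^(T₂−T₁) = 0.526 × 1.02^(27.7−20.0)
= 0.526 × 1.02^7.70 = 0.526 × 1.165 = 0.6126 d⁻¹.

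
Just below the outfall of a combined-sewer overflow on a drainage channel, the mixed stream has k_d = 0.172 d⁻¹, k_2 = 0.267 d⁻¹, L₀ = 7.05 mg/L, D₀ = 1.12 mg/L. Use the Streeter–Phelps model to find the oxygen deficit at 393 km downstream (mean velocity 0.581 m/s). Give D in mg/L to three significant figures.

Travel time t = x/v = 393 km / (0.581 m/s) = 393000 m / 0.581 m/s = 676400 s = 7.829 d.
k_d L₀/(k_2−k_d) = 0.172×7.05/(0.267−0.172) = 1.213/0.09500 = 12.76 mg/L.
e^(−k_d t) = e^(−0.172×7.829) = 0.2601; e^(−k_2 t) = e^(−0.267×7.829) = 0.1236.
D = 12.76 × (0.2601 − 0.1236) + 1.12 × 0.1236 = 1.742 + 0.1385 = 1.881 mg/L.

D ≈ 1.88 mg/L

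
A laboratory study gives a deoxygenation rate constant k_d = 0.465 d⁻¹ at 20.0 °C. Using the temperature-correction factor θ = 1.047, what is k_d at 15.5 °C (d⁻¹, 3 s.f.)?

k_d(T₂) = k_d(T₁) · θ^(T₂−T₁) = 0.465 × 1.047^(15.5−20.0)
= 0.465 × 1.047^-4.50 = 0.465 × 0.8133 = 0.3782 d⁻¹.

k_d ≈ 0.378 d⁻¹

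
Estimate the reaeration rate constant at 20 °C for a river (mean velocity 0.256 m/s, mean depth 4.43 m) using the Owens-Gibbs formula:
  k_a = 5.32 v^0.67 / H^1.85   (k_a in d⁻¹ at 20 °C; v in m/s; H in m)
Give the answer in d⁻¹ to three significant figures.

k_a = 5.32 × 0.256^0.67 / 4.43^1.85 = 5.32 × 0.4013 / 15.70 = 0.1360 d⁻¹.

k_a ≈ 0.136 d⁻¹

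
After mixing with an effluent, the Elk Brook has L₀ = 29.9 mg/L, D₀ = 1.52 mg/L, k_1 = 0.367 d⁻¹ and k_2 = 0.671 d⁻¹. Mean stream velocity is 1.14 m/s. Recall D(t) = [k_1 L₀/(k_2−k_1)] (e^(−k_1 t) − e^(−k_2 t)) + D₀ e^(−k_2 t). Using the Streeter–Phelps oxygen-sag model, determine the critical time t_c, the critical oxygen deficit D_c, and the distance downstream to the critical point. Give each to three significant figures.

With k_2/k_1 = 1.828 and 1 − D₀(k_2−k_1)/(k_1 L₀) = 0.9579,
t_c = ln(1.828 × 0.9579) / (0.671 − 0.367) = ln(1.751) / 0.3040 = 0.5604/0.3040 = 1.843 d.
D_c = (k_1/k_2) L₀ e^(−k_1 t_c) = (0.367/0.671) × 29.9 × e^(−0.367×1.843) = 0.5469 × 29.9 × 0.5084 = 8.314 mg/L.
x_c = v t_c = 1.14 m/s × 1.843 d × 86400 s/d = 181600 m ≈ 182 km.

t_c ≈ 1.84 d; D_c ≈ 8.31 mg/L; x_c ≈ 182 km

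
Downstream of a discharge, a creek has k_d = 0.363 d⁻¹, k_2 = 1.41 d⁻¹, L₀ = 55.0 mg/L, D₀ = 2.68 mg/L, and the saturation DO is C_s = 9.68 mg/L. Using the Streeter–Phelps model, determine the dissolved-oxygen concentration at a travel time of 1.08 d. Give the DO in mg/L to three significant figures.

k_d L₀/(k_2−k_d) = 0.363×55.0/(1.41−0.363) = 19.96/1.047 = 19.07 mg/L.
e^(−k_d t) = e^(−0.363×1.080) = 0.6757; e^(−k_2 t) = e^(−1.41×1.080) = 0.2181.
D = 19.07 × (0.6757 − 0.2181) + 2.68 × 0.2181 = 8.725 + 0.5845 = 9.310 mg/L.
DO = C_s − D = 9.68 − 9.310 = 0.3701 mg/L.

DO ≈ 0.370 mg/L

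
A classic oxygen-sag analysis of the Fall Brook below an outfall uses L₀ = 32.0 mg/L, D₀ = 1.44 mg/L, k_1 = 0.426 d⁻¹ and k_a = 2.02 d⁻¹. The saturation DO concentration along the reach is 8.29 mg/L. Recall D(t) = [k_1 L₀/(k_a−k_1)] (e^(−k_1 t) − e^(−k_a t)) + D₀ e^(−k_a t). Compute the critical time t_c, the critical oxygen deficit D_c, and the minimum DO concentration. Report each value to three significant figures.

t_c = [1/(k_a−k_1)] ln[(k_a/k_1)(1 − D₀(k_a−k_1)/(k_1 L₀))]
= [1/(2.02−0.426)] ln[(2.02/0.426)(1 − 1.44×1.594/(0.426×32.0))]
= (1/1.594) ln[4.742 × 0.8316] = 0.6274 × ln(3.943) = 0.6274 × 1.372 = 0.8607 d.
D_c = (k_1/k_a) L₀ e^(−k_1 t_c) = (0.426/2.02) × 32.0 × e^(−0.426×0.8607) = 0.2109 × 32.0 × 0.6930 = 4.677 mg/L.
Minimum DO = C_s − D_c = 8.29 − 4.677 = 3.613 mg/L.

t_c ≈ 0.861 d; D_c ≈ 4.68 mg/L; min DO ≈ 3.61 mg/L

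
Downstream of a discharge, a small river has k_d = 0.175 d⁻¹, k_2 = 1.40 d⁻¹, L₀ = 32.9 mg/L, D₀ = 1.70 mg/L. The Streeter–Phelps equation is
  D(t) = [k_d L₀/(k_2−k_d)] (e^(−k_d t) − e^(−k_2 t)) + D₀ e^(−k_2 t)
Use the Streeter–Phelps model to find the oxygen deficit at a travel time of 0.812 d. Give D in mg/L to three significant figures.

D ≈ 3.11 mg/L

k_d L₀/(k_2−k_d) = 0.175×32.9/(1.40−0.175) = 5.757/1.225 = 4.700 mg/L.
e^(−k_d t) = e^(−0.175×0.8120) = 0.8675; e^(−k_2 t) = e^(−1.40×0.8120) = 0.3208.
D = 4.700 × (0.8675 − 0.3208) + 1.70 × 0.3208 = 2.569 + 0.5454 = 3.115 mg/L.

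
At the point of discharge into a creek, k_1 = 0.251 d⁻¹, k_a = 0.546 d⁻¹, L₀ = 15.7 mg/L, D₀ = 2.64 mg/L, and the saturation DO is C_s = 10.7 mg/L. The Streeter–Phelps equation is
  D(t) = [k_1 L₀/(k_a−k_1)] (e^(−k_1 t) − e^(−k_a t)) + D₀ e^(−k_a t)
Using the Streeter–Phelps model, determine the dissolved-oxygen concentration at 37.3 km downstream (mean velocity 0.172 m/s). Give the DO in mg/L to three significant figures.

DO ≈ 6.31 mg/L

Travel time t = x/v = 37.3 km / (0.172 m/s) = 37300 m / 0.172 m/s = 216900 s = 2.510 d.
k_1 L₀/(k_a−k_1) = 0.251×15.7/(0.546−0.251) = 3.941/0.2950 = 13.36 mg/L.
e^(−k_1 t) = e^(−0.251×2.510) = 0.5326; e^(−k_a t) = e^(−0.546×2.510) = 0.2540.
D = 13.36 × (0.5326 − 0.2540) + 2.64 × 0.2540 = 3.722 + 0.6705 = 4.392 mg/L.
DO = C_s − D = 10.7 − 4.392 = 6.308 mg/L.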